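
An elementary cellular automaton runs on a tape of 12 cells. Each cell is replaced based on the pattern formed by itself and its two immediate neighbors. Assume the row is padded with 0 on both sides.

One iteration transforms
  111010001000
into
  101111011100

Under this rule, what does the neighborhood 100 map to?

At position 5 the neighborhood is 100; the next row has 1 there.

1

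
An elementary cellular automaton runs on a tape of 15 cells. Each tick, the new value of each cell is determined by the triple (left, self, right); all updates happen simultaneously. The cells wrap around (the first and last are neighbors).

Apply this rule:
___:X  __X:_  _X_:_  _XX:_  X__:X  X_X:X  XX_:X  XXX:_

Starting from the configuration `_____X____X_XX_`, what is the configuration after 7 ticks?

XXXX__XXX__X_XX
___XX___XX__X__
XX__XXX__XX__XX
_XX___XX__XX___
__XXX__XX__XXXX
X___XX__XX____X
XXX__XX__XXXX__

XXX__XX__XXXX__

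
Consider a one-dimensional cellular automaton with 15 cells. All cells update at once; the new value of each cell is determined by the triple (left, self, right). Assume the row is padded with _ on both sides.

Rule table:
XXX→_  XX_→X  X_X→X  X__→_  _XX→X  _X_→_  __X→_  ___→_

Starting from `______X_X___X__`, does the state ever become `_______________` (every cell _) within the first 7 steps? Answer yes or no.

_______X_______
_______________
all cells are _ at step 2

yes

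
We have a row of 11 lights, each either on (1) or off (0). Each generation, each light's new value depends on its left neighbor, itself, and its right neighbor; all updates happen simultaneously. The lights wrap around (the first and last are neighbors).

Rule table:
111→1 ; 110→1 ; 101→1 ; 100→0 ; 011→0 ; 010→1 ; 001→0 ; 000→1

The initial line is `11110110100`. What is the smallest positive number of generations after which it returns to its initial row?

01111011100
00111101101
00011110111
01001111011
11000111101
11010011110
01110001111
10110100111
11011100011
11101101001
11110111000
01111011010
00111101110
10011110110
10001111011
10100111101
11100011110
01101001111
10111000111
11011010011
11101110001
11110110100

22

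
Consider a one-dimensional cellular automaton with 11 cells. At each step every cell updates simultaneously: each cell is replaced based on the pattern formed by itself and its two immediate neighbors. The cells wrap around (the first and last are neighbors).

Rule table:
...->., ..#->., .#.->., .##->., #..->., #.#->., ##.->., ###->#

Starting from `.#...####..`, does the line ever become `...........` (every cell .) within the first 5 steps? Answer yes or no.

step 1: ......##...
step 2: ...........
all cells are . at step 2

yes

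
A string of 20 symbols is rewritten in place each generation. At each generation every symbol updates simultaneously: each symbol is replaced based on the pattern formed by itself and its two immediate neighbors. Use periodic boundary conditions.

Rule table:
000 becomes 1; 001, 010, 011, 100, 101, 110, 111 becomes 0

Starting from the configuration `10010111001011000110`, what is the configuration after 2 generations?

11111111111111000111

00000000000000010000
11111111111111000111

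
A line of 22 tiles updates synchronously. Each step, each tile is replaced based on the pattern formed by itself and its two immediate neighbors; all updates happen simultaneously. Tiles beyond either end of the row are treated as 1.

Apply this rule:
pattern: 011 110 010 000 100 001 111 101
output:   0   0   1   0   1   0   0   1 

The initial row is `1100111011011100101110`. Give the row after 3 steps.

0010000100100010110001
1011000110110011001000
0100100001001000101100

0100100001001000101100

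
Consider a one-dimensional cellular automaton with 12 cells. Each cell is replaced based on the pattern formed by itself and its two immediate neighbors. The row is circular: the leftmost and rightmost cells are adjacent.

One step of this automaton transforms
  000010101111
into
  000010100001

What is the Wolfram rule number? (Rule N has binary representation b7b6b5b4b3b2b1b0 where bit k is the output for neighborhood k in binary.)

position 9: 111 → 0  (bit 7 = 0)
position 11: 110 → 1  (bit 6 = 1)
position 5: 101 → 0  (bit 5 = 0)
position 0: 100 → 0  (bit 4 = 0)
position 8: 011 → 0  (bit 3 = 0)
position 4: 010 → 1  (bit 2 = 1)
position 3: 001 → 0  (bit 1 = 0)
position 1: 000 → 0  (bit 0 = 0)
bits b7..b0 = 01000100 = 68

68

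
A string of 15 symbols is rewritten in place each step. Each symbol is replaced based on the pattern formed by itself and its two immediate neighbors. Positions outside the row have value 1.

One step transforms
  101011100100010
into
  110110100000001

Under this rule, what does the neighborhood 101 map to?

1

At position 1 the neighborhood is 101; the next row has 1 there.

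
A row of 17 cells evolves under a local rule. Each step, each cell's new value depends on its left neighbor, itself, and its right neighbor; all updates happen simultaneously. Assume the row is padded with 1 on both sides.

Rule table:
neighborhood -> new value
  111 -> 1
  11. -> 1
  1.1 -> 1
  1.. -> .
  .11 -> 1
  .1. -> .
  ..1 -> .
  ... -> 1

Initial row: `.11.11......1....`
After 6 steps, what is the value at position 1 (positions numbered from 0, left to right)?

111111.1111...11.
11111111111.1.111
111111111111.1111
11111111111111111
11111111111111111  (fixed point — unchanged through step 6)
position 1 holds 1

1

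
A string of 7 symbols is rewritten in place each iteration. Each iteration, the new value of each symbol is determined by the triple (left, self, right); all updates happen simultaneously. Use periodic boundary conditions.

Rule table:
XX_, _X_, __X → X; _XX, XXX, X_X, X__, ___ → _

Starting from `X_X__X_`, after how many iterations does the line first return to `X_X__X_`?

2

X_X_XX_
X_X__X_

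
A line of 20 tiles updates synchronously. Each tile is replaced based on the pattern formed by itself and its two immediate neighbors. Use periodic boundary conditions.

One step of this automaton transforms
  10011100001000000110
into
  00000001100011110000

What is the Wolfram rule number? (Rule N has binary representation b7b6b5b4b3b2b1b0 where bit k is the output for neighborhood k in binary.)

position 4: 111 → 0  (bit 7 = 0)
position 5: 110 → 0  (bit 6 = 0)
position 19: 101 → 0  (bit 5 = 0)
position 1: 100 → 0  (bit 4 = 0)
position 3: 011 → 0  (bit 3 = 0)
position 0: 010 → 0  (bit 2 = 0)
position 2: 001 → 0  (bit 1 = 0)
position 7: 000 → 1  (bit 0 = 1)
bits b7..b0 = 00000001 = 1

1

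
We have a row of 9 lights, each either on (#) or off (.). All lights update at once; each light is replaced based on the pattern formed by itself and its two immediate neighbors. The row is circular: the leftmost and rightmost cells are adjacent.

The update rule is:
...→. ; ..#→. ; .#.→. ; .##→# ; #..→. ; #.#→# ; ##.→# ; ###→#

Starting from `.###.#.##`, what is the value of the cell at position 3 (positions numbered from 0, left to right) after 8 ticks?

#####.###
#########
#########  (fixed point — unchanged through tick 8)
position 3 holds #

#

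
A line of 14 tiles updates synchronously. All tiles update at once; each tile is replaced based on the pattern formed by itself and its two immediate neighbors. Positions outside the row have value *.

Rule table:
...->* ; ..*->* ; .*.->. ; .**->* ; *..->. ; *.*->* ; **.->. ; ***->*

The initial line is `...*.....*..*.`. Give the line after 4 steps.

.**..****..*.*
**..****..*.**
*..****..*.***
..****..*.****

..****..*.****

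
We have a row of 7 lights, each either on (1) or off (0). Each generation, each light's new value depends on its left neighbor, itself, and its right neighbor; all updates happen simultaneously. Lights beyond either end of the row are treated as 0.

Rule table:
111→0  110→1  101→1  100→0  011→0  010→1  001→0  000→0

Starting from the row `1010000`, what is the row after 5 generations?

0010000

generation 1: 1110000
generation 2: 0010000
generation 3: 0010000  (fixed point — unchanged through generation 5)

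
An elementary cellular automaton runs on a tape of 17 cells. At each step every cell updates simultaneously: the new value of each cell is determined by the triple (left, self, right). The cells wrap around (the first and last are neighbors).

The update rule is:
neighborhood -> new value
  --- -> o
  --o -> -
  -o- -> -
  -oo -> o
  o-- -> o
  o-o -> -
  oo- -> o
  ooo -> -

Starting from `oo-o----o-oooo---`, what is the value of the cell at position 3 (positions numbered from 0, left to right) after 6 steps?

o

oo--ooo---o--ooo-
ooo-o-ooo--o-o-o-
o-o---o-oo-------
---oo---oooooooo-
oo-oooo-o------oo
-o-o--o--ooooo-o-
position 3 holds o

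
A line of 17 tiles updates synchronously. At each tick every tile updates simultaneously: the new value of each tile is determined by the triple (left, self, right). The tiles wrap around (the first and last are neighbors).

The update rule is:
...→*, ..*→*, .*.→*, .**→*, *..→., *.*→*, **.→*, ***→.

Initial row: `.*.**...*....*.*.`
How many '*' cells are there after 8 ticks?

tick 1: *****.***.******.
tick 2: *...***.***....**
tick 3: *.***.***.*.****.
tick 4: ***.***.*****..**
tick 5: ..***.***...*.**.
tick 6: ***.***.*.******.
tick 7: *.***.*****....**
tick 8: ***.***...*.****.
count of *: 11

11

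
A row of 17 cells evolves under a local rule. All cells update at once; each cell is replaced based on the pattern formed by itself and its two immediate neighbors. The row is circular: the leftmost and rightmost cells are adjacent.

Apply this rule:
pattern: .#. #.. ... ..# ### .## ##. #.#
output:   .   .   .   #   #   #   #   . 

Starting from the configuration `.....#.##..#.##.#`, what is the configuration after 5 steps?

....#..##.#..##..
...#..###...###..
..#..####..####..
.#..#####.#####..
#..######.#####..

#..######.#####..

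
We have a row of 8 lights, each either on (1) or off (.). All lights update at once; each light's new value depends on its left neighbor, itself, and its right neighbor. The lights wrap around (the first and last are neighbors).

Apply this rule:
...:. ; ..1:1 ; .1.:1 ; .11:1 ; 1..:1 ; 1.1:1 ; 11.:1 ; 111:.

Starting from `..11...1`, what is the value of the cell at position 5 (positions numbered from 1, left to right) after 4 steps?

1

11111.11
....111.
...11.11
1.111111
position 5 holds 1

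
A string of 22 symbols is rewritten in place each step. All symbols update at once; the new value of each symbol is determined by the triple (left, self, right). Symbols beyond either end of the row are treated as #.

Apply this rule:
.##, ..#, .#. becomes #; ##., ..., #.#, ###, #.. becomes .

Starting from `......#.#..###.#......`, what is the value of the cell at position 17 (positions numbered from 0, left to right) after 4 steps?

.....##.#.##...#.....#
....##..#.#...##....##
...##..##.#..##....##.
..##..##..#.##....##..
position 17 holds .

.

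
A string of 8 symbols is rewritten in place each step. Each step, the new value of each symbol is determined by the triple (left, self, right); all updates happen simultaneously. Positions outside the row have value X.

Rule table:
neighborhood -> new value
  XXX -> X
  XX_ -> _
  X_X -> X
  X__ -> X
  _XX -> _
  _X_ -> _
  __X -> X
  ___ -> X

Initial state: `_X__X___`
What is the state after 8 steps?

X_XX_XXX
_X__X_XX
X_XX_X_X
_X__X_X_
X_XX_X_X  (repeats step 3; period 2)
step 8: _X__X_X_

_X__X_X_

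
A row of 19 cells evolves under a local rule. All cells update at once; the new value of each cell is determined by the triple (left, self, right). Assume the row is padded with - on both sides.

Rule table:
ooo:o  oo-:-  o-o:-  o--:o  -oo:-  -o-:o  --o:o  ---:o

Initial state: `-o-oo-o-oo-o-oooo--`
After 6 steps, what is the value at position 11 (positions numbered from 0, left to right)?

-

oo----o----o--oo-oo
--oooooooooooo-----
oo-oooooooooo-ooooo
----oooooooo---ooo-
oooo-oooooo-ooo-o-o
-oo---oooo---o--o-o
position 11 holds -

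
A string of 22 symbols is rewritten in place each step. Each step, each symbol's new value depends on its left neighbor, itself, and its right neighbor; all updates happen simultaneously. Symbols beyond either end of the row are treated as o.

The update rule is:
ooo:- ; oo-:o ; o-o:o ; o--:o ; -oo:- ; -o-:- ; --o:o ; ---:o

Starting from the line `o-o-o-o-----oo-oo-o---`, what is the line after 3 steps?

o-oo-o-oooo-oo-oo-oooo

step 1: oo-o-o-ooooo-oo-oo-ooo
step 2: -oo-o-o----oo-oo-oo---
step 3: o-oo-o-oooo-oo-oo-oooo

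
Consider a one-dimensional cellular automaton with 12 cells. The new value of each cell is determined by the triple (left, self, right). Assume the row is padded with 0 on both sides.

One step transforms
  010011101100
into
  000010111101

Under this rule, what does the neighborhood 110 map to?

At position 6 the neighborhood is 110; the next row has 1 there.

1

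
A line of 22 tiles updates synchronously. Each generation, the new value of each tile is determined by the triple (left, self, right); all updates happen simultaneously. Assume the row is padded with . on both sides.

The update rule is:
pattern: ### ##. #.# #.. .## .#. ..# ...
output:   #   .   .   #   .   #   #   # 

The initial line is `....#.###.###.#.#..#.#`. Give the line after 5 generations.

#..##...####.####...##

#####..#...#..#.####.#
.###.##########..##..#
#.#...########.##..###
#.####.######....##.#.
#..##...####.####...##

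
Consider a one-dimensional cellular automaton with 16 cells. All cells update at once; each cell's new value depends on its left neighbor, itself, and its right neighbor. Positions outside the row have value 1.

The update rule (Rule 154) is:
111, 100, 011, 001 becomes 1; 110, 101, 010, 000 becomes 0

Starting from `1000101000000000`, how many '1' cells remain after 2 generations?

0101000100000001
0000101010000011
count of 1: 5

5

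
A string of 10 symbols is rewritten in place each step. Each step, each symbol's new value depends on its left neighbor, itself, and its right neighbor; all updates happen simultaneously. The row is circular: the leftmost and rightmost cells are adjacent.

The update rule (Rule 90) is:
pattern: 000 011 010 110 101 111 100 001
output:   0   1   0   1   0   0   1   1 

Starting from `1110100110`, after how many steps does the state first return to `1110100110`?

6

step 1: 1010011110
step 2: 0001110010
step 3: 0011011101
step 4: 1111010100
step 5: 1001000011
step 6: 1110100110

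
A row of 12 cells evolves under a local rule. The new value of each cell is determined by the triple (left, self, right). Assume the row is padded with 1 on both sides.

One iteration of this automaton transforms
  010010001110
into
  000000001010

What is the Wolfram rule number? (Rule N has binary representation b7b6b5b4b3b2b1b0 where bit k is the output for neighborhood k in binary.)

position 9: 111 → 0  (bit 7 = 0)
position 10: 110 → 1  (bit 6 = 1)
position 0: 101 → 0  (bit 5 = 0)
position 2: 100 → 0  (bit 4 = 0)
position 8: 011 → 1  (bit 3 = 1)
position 1: 010 → 0  (bit 2 = 0)
position 3: 001 → 0  (bit 1 = 0)
position 6: 000 → 0  (bit 0 = 0)
bits b7..b0 = 01001000 = 72

72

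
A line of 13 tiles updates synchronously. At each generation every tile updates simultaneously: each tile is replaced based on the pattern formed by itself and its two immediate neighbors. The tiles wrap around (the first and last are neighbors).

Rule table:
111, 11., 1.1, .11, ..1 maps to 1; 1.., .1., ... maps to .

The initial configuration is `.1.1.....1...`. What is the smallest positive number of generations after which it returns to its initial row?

13

1.1.....1....
.1.....1....1
1.....1....1.
.....1....1.1
....1....1.1.
...1....1.1..
..1....1.1...
.1....1.1....
1....1.1.....
....1.1.....1
...1.1.....1.
..1.1.....1..
.1.1.....1...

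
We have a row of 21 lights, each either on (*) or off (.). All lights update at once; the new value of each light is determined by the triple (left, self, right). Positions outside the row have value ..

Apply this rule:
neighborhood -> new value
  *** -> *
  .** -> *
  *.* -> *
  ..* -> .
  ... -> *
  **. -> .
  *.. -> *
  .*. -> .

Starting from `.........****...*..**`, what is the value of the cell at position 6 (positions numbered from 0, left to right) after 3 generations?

********.***.**..*.*.
*******.***.**.*..*.*
******.***.**.*.*..*.
position 6 holds .

.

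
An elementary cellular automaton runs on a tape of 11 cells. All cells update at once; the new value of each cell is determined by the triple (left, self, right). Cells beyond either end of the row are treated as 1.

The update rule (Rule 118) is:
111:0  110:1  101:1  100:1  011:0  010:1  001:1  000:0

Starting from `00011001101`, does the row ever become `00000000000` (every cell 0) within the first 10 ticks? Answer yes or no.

no

tick 1: 10101110110
tick 2: 11110011011
tick 3: 00011101100
tick 4: 10100110111
tick 5: 11111011000
tick 6: 00001101101
tick 7: 10010110110
tick 8: 11111011011
tick 9: 00001101100
tick 10: 10010110111
tick 10 is 10010110111, still not uniform 0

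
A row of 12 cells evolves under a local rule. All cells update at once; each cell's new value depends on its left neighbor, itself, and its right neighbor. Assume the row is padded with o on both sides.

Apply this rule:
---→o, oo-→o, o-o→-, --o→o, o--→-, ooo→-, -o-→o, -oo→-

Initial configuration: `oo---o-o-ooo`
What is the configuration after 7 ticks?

-o-ooo-o----

-o-ooo-o----
-o---o-o-ooo
-o-ooo-o----  (repeats tick 1; period 2)
tick 7: -o-ooo-o----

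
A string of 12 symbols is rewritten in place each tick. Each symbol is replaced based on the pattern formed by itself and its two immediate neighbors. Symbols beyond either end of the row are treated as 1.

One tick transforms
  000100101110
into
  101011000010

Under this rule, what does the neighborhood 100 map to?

1

At position 0 the neighborhood is 100; the next row has 1 there.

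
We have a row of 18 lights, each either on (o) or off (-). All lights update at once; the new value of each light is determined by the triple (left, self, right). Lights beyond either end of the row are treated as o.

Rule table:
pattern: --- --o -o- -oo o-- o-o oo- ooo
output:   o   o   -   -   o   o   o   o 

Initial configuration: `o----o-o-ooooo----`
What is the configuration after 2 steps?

ooooo-o-o-oooooooo
oooooo-o-o-ooooooo

oooooo-o-o-ooooooo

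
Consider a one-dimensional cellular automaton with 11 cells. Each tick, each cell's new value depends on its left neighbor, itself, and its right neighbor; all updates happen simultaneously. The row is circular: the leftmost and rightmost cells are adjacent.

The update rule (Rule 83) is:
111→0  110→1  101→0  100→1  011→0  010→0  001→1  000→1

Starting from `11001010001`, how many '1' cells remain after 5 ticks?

tick 1: 01110001110
tick 2: 10011110011
tick 3: 11100011100
tick 4: 00111100111
tick 5: 11000111001
count of 1: 6

6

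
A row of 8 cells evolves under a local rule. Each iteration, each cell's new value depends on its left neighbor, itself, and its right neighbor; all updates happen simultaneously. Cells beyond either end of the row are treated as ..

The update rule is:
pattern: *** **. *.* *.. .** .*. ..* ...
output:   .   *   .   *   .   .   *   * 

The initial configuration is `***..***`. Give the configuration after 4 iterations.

..***..*
**..***.
.***..**
*..***.*

*..***.*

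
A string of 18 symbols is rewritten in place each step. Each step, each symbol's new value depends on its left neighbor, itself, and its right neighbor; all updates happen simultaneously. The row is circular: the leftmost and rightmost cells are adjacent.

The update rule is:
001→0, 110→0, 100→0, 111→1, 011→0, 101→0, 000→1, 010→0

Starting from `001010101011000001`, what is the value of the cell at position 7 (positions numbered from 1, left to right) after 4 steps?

000000000000011100
111111111111001001
111111111110000000
011111111100111110
position 7 holds 1

1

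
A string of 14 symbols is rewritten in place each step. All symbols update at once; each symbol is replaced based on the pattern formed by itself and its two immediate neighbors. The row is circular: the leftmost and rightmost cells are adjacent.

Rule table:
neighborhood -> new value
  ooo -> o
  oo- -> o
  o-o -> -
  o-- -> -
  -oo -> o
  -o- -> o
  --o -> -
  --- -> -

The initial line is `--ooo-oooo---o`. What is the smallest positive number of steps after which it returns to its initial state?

1

--ooo-oooo---o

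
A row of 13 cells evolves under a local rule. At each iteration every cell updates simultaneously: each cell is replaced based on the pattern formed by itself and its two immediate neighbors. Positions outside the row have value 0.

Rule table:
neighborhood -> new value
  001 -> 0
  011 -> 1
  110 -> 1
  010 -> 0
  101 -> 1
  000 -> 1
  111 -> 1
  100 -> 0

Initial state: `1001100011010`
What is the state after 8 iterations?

0001101011100
1101110111101
1111111111110
1111111111110  (fixed point — unchanged through iteration 8)

1111111111110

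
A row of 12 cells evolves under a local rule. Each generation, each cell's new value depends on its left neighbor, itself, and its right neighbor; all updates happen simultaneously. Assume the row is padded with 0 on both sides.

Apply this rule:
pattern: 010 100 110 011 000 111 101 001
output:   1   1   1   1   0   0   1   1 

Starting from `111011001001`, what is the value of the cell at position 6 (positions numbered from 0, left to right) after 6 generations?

101111111111
111000000001
101100000011
111110000111
100011001101
110111111111
position 6 holds 1

1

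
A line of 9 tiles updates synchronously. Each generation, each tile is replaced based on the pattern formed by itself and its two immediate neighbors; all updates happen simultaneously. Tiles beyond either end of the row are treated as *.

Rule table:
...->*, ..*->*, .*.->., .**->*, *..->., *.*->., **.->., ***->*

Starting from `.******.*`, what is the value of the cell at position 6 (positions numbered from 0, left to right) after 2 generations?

.

.*****..*
.****..**
position 6 holds .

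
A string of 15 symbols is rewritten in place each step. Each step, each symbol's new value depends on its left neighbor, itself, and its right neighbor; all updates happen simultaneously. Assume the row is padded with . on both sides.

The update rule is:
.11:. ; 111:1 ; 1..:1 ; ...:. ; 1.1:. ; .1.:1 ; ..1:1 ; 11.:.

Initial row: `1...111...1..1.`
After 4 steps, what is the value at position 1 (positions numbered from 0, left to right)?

11.1.1.1.111111
...1.1.1..1111.
..11.1.111.11.1
.1...1..1.....1
position 1 holds 1

1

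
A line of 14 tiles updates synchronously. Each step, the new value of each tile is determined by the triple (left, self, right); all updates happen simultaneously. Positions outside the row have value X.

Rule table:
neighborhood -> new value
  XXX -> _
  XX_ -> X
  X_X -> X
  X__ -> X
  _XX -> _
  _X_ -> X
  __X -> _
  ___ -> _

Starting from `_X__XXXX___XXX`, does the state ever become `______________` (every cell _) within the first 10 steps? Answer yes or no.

no

step 1: XXX____XX_____
step 2: __XX____XX____
step 3: X__XX____XX___
step 4: XX__XX____XX__
step 5: _XX__XX____XX_
step 6: X_XX__XX____XX
step 7: XX_XX__XX_____
step 8: _XX_XX__XX____
step 9: X_XX_XX__XX___
step 10: XX_XX_XX__XX__
step 10 is XX_XX_XX__XX__, still not uniform _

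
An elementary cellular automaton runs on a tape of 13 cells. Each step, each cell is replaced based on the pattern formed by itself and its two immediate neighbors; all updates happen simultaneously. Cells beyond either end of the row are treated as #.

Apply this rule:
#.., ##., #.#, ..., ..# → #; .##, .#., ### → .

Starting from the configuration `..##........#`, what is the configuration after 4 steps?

##........###

##.#########.
.##........##
#.#########..
##........###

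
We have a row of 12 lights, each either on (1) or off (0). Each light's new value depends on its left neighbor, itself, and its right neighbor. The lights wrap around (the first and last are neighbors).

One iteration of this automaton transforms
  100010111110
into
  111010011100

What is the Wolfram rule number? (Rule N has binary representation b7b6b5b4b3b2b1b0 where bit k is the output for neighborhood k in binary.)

149

position 7: 111 → 1  (bit 7 = 1)
position 10: 110 → 0  (bit 6 = 0)
position 5: 101 → 0  (bit 5 = 0)
position 1: 100 → 1  (bit 4 = 1)
position 6: 011 → 0  (bit 3 = 0)
position 0: 010 → 1  (bit 2 = 1)
position 3: 001 → 0  (bit 1 = 0)
position 2: 000 → 1  (bit 0 = 1)
bits b7..b0 = 10010101 = 149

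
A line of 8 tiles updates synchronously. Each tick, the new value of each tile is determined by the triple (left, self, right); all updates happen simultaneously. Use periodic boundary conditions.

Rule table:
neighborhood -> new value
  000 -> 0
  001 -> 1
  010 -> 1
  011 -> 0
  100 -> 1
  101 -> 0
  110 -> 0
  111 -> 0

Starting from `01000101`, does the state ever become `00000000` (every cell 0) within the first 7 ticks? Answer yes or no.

yes

tick 1: 01101101
tick 2: 00000001
tick 3: 10000011
tick 4: 01000100
tick 5: 11101110
tick 6: 00000000
all cells are 0 at tick 6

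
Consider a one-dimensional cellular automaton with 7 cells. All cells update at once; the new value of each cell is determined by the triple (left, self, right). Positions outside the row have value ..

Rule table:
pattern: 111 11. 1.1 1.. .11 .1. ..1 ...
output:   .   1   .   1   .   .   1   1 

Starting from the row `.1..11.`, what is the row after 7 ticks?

1.11.11

1.11.11
...1..1
111.11.
..1..11
11.11.1
.1..1..
1.11.11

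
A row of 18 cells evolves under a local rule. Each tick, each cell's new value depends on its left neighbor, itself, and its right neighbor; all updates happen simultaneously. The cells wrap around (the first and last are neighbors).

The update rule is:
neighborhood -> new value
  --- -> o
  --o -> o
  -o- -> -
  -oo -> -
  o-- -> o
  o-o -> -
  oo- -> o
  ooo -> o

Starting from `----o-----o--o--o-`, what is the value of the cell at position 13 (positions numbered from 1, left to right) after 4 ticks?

-

oooo-ooooo-oo-oo-o
oooo--oooo--o--o--
-ooooo-ooooo-oo-oo
--oooo--oooo--o--o
position 13 holds -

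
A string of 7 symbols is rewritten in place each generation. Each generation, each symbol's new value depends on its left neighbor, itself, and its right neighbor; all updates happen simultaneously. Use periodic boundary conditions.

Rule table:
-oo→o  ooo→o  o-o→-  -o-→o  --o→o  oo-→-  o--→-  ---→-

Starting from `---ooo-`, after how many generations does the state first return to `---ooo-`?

--ooo--
-ooo---
ooo----
oo----o
o----oo
----ooo
---ooo-

7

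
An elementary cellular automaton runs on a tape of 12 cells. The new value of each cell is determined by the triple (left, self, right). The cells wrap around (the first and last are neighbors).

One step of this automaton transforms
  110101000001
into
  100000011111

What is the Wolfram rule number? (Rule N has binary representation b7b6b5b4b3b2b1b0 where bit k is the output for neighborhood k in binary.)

139

position 0: 111 → 1  (bit 7 = 1)
position 1: 110 → 0  (bit 6 = 0)
position 2: 101 → 0  (bit 5 = 0)
position 6: 100 → 0  (bit 4 = 0)
position 11: 011 → 1  (bit 3 = 1)
position 3: 010 → 0  (bit 2 = 0)
position 10: 001 → 1  (bit 1 = 1)
position 7: 000 → 1  (bit 0 = 1)
bits b7..b0 = 10001011 = 139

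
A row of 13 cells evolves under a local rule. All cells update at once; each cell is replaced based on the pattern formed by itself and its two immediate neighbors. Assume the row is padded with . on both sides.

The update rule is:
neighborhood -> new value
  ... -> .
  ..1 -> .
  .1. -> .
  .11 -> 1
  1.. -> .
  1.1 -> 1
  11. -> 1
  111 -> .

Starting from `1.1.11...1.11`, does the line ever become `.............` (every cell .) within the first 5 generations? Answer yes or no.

generation 1: .1.111....111
generation 2: ..11.1....1.1
generation 3: ..111......1.
generation 4: ..1.1........
generation 5: ...1.........
generation 5 is ...1........., still not uniform .

no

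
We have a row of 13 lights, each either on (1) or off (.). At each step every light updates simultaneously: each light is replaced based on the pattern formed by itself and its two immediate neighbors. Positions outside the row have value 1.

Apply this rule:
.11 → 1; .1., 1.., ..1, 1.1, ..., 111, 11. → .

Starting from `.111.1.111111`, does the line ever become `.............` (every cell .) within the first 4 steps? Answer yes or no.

step 1: .1.....1.....
step 2: .............
all cells are . at step 2

yes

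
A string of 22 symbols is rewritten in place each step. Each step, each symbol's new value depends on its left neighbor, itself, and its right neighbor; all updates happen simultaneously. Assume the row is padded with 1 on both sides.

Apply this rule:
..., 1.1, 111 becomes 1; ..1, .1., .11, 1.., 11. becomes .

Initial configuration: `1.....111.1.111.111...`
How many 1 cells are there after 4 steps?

..111..1.1.1.1.1.1..1.
...1....1.1.1.1.1....1
.1...11..1.1.1.1..11..
1..1......1.1.1.......
count of 1: 5

5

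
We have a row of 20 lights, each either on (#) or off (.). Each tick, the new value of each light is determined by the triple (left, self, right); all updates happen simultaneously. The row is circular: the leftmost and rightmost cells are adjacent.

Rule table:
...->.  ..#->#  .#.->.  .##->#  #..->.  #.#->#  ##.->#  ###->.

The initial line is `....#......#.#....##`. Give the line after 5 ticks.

......#.#....###.#.#

...#......#.#....###
..#......#.#....##.#
.#......#.#....####.
#......#.#....##..#.
......#.#....###.#.#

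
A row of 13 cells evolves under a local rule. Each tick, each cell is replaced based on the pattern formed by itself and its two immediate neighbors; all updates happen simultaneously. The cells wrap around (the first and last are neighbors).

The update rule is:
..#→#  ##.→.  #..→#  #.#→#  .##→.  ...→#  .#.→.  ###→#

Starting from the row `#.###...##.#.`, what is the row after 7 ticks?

.#.#.#.#..#.#

.#.#.###..#.#
#.#.#.#.##.#.
.#.#.#.#..#.#
#.#.#.#.##.#.  (repeats tick 2; period 2)
tick 7: .#.#.#.#..#.#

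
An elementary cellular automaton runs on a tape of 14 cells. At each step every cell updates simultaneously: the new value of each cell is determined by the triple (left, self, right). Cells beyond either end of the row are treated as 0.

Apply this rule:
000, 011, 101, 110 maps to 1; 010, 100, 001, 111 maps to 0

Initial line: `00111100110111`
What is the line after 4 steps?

10100100111101
01000000100110
00011110000110
11010010110110

11010010110110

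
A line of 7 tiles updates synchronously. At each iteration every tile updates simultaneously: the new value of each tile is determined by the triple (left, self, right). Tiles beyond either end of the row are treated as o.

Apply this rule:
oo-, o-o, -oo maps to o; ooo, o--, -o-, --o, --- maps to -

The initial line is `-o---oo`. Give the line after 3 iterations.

o----o-
o-----o
o-----o

o-----o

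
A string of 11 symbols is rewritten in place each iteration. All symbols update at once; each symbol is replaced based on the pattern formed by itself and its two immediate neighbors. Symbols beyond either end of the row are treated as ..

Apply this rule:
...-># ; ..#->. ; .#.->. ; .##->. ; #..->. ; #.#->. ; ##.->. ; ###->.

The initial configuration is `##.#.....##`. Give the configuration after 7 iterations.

.....###...
####.....##
.....###...  (repeats iteration 1; period 2)
iteration 7: .....###...

.....###...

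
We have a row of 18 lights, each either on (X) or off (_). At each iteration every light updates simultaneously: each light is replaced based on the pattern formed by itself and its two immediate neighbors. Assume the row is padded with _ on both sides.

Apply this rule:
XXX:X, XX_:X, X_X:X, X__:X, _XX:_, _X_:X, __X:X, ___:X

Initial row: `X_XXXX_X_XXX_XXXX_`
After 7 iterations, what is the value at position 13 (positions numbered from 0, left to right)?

XX_XXXXXX_XXX_XXXX
_XX_XXXXXX_XXX_XXX
X_XX_XXXXXX_XXX_XX
XX_XX_XXXXXX_XXX_X
_XX_XX_XXXXXX_XXXX
X_XX_XX_XXXXXX_XXX
XX_XX_XX_XXXXXX_XX
position 13 holds X

X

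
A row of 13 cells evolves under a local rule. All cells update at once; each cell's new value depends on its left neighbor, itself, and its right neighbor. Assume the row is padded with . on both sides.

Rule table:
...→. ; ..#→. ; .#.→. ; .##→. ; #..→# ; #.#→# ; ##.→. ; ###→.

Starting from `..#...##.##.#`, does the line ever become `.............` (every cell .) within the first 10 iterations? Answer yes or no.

no

...#....#..#.
....#....#..#
.....#....#..
......#....#.
.......#....#
........#....
.........#...
..........#..
...........#.
............#
iteration 10 is ............#, still not uniform .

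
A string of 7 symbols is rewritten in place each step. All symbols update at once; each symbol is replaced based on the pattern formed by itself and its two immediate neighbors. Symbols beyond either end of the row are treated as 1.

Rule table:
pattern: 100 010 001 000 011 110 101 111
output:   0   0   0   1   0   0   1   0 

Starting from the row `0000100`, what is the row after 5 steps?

0110000

step 1: 0110000
step 2: 1000110
step 3: 0010001
step 4: 0000100  (repeats step 0; period 4)
step 5: 0110000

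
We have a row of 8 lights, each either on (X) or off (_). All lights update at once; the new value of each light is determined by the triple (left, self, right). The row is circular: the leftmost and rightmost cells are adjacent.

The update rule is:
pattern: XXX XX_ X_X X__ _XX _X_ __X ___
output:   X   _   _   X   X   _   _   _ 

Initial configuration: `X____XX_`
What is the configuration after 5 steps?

_X___X__
__X___X_
___X___X
X___X___
_X___X__

_X___X__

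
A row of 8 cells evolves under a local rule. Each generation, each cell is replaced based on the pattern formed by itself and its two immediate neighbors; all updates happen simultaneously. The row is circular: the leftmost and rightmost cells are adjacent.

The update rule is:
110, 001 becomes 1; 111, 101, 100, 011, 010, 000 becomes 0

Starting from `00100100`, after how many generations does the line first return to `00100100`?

generation 1: 01001000
generation 2: 10010000
generation 3: 00100001
generation 4: 01000010
generation 5: 10000100
generation 6: 00001001
generation 7: 00010010
generation 8: 00100100

8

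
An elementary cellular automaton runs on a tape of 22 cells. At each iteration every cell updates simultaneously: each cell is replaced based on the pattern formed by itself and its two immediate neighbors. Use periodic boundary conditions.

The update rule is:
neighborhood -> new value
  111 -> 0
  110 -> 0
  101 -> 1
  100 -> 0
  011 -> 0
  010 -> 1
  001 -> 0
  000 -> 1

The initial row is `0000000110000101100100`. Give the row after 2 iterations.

1111110000110110000101
0000000110001000110110

0000000110001000110110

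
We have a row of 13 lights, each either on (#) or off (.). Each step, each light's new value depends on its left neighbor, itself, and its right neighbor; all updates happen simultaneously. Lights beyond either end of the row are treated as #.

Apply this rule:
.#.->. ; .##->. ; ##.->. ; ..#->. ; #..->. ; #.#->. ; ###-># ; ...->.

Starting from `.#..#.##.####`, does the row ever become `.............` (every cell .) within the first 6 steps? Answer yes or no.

step 1: ..........###
step 2: ...........##
step 3: ............#
step 4: .............
all cells are . at step 4

yes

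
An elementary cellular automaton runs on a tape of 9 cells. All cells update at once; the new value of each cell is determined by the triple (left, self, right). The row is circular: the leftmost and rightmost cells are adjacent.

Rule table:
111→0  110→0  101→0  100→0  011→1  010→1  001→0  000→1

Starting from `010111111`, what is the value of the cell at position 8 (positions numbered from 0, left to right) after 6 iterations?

010100000
010101111
010101000
010101011
010101010
010101010
position 8 holds 0

0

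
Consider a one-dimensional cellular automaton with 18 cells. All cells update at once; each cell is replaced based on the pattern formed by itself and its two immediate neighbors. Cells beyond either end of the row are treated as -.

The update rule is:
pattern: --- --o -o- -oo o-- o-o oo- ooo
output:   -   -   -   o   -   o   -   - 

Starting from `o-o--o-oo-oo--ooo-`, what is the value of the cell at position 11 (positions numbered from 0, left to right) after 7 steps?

-o----oo-oo---o---
------o-oo--------
-------oo---------
-------o----------
------------------
------------------  (fixed point — unchanged through step 7)
position 11 holds -

-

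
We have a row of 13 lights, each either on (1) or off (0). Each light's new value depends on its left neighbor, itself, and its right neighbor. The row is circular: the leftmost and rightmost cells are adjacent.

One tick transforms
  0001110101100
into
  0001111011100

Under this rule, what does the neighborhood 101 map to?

At position 6 the neighborhood is 101; the next row has 1 there.

1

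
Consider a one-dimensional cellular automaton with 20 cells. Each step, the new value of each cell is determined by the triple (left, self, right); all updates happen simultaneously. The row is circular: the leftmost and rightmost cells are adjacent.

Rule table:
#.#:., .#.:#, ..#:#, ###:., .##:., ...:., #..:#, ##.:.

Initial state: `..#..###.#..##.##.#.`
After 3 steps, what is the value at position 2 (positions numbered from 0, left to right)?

step 1: .####....###......##
step 2: .....#..#...#....#..
step 3: ....######.###..###.
position 2 holds .

.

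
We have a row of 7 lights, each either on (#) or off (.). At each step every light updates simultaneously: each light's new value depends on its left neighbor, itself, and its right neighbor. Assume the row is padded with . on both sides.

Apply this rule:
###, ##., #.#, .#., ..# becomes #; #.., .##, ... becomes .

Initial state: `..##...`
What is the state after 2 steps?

####...

.#.#...
####...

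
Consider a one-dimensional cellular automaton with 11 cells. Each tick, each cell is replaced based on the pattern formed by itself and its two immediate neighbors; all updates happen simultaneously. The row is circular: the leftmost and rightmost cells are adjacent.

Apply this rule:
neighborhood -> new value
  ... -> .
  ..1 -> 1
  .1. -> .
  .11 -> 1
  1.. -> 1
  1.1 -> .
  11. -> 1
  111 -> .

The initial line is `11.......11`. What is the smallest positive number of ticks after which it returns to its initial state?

.11.....11.
1111...1111
...11.11...
..111.111..
.11.1.1.11.
111.....111
..11...11..
.1111.1111.
11..1.1..11
.111...111.
11.11.11.11
.1.11.11.1.
1..11.11..1
11111.11111
....1.1....
...1...1...
..1.1.1.1..
.1.......1.
1.1.....1.1
1..1...1..1
111.1.1.111
..1.....1..
.1.1...1.1.
1...1.1...1
11.1...1.11
.1..1.1..1.
1.11...11.1
1.111.111.1
1.1.1.1.1.1
1.........1
11.......11

31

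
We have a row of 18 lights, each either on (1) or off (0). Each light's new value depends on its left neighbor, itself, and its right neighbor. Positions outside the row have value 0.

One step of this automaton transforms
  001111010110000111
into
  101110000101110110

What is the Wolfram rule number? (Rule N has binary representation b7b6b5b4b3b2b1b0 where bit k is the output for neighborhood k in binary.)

153

position 3: 111 → 1  (bit 7 = 1)
position 5: 110 → 0  (bit 6 = 0)
position 6: 101 → 0  (bit 5 = 0)
position 11: 100 → 1  (bit 4 = 1)
position 2: 011 → 1  (bit 3 = 1)
position 7: 010 → 0  (bit 2 = 0)
position 1: 001 → 0  (bit 1 = 0)
position 0: 000 → 1  (bit 0 = 1)
bits b7..b0 = 10011001 = 153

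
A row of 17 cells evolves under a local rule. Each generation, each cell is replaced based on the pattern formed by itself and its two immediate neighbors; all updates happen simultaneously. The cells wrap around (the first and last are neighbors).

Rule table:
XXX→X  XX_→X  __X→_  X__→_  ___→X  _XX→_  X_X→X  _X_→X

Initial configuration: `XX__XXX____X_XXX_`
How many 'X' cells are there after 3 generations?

11

_X___XX_XX_XX_XXX
XX_X__XX_XX_XX_XX
XXXX___XX_XX_XX_X
count of X: 11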